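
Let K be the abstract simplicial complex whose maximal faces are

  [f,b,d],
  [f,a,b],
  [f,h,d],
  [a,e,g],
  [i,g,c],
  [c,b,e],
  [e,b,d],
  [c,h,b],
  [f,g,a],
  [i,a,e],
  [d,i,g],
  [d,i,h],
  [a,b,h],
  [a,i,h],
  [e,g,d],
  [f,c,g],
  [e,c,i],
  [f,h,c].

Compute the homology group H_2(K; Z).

H_2 ≅ 0.

We work with the vertex ordering a < b < c < d < e < f < g < h < i. The simplices of K, each written with vertices in increasing order, are:

  0-simplices (9): a, b, c, d, e, f, g, h, i
  1-simplices (27): ab, ae, af, ag, ah, ai, bc, bd, be, bf, bh, ce, cf, cg, ch, ci, de, df, dg, dh, di, eg, ei, fg, fh, gi, hi
  2-simplices (18): abf, abh, aeg, aei, afg, ahi, bce, bch, bde, bdf, cei, cfg, cfh, cgi, deg, dfh, dgi, dhi

Hence C_0 ≅ Z^9, C_1 ≅ Z^27, C_2 ≅ Z^18.

The boundary map ∂_1: C_1 → C_0 sends each edge [p,q] (with p < q) to q − p. For instance
  ∂cg = g − c.
This gives a 9×27 integer matrix of rank 8; reducing to Smith normal form yields diagonal entries (1,1,1,1,1,1,1,1).

∂_2: C_2 → C_1 maps a triangle to the signed sum of its edges. For instance
  ∂abf = bf − af + ab,
  ∂dhi = hi − di + dh.
The 27×18 boundary matrix has rank 18 and Smith normal form diag(1,1,1,1,1,1,1,1,1,1,1,1,1,1,1,1,1,2).

Reading off H_k = ker ∂_k / im ∂_{k+1}:

  H_2: rank ker ∂_2 − rank ∂_3 = (18 − 18) − 0 = 0, and there is no ∂_3, so H_2 ≅ 0.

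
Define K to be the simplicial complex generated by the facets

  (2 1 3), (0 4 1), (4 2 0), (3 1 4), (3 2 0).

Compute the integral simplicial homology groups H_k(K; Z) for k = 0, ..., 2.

K has 5 vertices, 10 edges, 5 triangles.
rank ∂_0 = 0, rank ∂_1 = 4 ⇒ b_0 = 5 − 0 − 4 = 1; all invariant factors of ∂_1 are 1 so no torsion. So H_0 = Z.
rank ∂_1 = 4, rank ∂_2 = 5 ⇒ b_1 = 10 − 4 − 5 = 1; all invariant factors of ∂_2 are 1 so no torsion. So H_1 = Z.
rank ∂_2 = 5, rank ∂_3 = 0 ⇒ b_2 = 5 − 5 − 0 = 0. So H_2 = 0.

H_0 ≅ Z,  H_1 ≅ Z,  H_2 = 0.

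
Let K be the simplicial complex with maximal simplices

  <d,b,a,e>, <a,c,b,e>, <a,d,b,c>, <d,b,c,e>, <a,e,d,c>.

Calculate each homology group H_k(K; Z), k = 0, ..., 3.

Take the total order a < b < c < d < e on the vertex set. Then K (dimension 3) consists of the simplices:

  0-simplices (5): a, b, c, d, e
  1-simplices (10): ab, ac, ad, ae, bc, bd, be, cd, ce, de
  2-simplices (10): abc, abd, abe, acd, ace, ade, bcd, bce, bde, cde
  3-simplices (5): abcd, abce, abde, acde, bcde

Hence C_0 ≅ Z^5, C_1 ≅ Z^10, C_2 ≅ Z^10, C_3 ≅ Z^5.

Boundary ∂_1: C_1 → C_0 sends each edge [p,q] (with p < q) to q − p. For instance
  ∂ce = e − c.
This gives a 5×10 integer matrix of rank 4; reducing to Smith normal form yields diagonal entries (1,1,1,1).

The boundary map ∂_2: C_2 → C_1 maps a triangle to the signed sum of its edges. For instance
  ∂cde = de − ce + cd,
  ∂abd = bd − ad + ab.
The resulting 10×10 matrix has rank 6, and its Smith normal form has invariant factors (1,1,1,1,1,1).

The boundary map ∂_3: C_3 → C_2 sends each 3-simplex σ to the alternating sum Σ_i (−1)^i (σ with its i-th vertex removed). For instance
  ∂acde = cde − ade + ace − acd,
  ∂abce = bce − ace + abe − abc.
The 10×5 boundary matrix has rank 4 and Smith normal form diag(1,1,1,1).

From H_k ≅ ker(∂_k) / im(∂_{k+1}) we obtain:

  H_0: rank C_0 − rank ∂_1 = 5 − 4 = 1, and the invariant factors of ∂_1 are all 1, so H_0 = Z.
  H_1: rank ker ∂_1 − rank ∂_2 = (10 − 4) − 6 = 0, and the invariant factors of ∂_2 are all 1, so H_1 = 0.
  H_2: rank ker ∂_2 − rank ∂_3 = (10 − 6) − 4 = 0, and the invariant factors of ∂_3 are all 1, so H_2 = 0.
  H_3: rank ker ∂_3 − rank ∂_4 = (5 − 4) − 0 = 1, and there is no ∂_4, so H_3 = Z.

H_0 = Z,  H_1 = 0,  H_2 = 0,  H_3 = Z.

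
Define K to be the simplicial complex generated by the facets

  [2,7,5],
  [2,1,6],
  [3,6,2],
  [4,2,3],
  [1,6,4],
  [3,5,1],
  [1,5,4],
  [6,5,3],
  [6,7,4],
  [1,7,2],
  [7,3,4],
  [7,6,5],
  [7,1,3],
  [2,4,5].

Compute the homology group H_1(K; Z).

H_1 = Z^2.

We work with the vertex ordering 1 < 2 < 3 < 4 < 5 < 6 < 7. The simplices of K, each written with vertices in increasing order, are:

  0-simplices (7): [1], [2], [3], [4], [5], [6], [7]
  1-simplices (21): [1,2], [1,3], [1,4], [1,5], [1,6], [1,7], [2,3], [2,4], [2,5], [2,6], [2,7], [3,4], [3,5], [3,6], [3,7], [4,5], [4,6], [4,7], [5,6], [5,7], [6,7]
  2-simplices (14): [1,2,6], [1,2,7], [1,3,5], [1,3,7], [1,4,5], [1,4,6], [2,3,4], [2,3,6], [2,4,5], [2,5,7], [3,4,7], [3,5,6], [4,6,7], [5,6,7]

giving chain groups C_0 ≅ Z^7, C_1 ≅ Z^21, C_2 ≅ Z^14.

The boundary map ∂_1: C_1 → C_0 is given by ∂[p,q] = [q] − [p]. For instance
  ∂[2,6] = [6] − [2].
As a 7×21 matrix over Z this has rank 6, with invariant factors (1,1,1,1,1,1).

Boundary ∂_2: C_2 → C_1 sends each 2-simplex [p,q,r] to [q,r] − [p,r] + [p,q]. For instance
  ∂[3,4,7] = [4,7] − [3,7] + [3,4],
  ∂[1,4,6] = [4,6] − [1,6] + [1,4].
This gives a 21×14 integer matrix of rank 13; reducing to Smith normal form yields diagonal entries (1,1,1,1,1,1,1,1,1,1,1,1,1).

Now H_k = ker ∂_k / im ∂_{k+1}, so:

  H_1: rank ker ∂_1 − rank ∂_2 = (21 − 6) − 13 = 2, and the invariant factors of ∂_2 are all 1, so H_1 ≅ Z^2.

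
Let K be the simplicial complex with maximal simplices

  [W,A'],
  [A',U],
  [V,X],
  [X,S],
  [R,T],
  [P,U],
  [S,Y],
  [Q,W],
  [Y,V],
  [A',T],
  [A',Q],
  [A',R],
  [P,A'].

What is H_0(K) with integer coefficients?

We work with the vertex ordering P < Q < R < S < T < U < V < W < X < Y < A'. The simplices of K, each written with vertices in increasing order, are:

  0-simplices (11): [P], [Q], [R], [S], [T], [U], [V], [W], [X], [Y], [A']
  1-simplices (13): [P,U], [P,A'], [Q,W], [Q,A'], [R,T], [R,A'], [S,X], [S,Y], [T,A'], [U,A'], [V,X], [V,Y], [W,A']

Hence C_0 ≅ Z^11, C_1 ≅ Z^13.

∂_1: C_1 → C_0 sends each edge [p,q] (with p < q) to q − p.
This gives a 11×13 integer matrix of rank 9; reducing to Smith normal form yields diagonal entries (1,1,1,1,1,1,1,1,1).

Computing H_k = (kernel of ∂_k) / (image of ∂_{k+1}):

  H_0: rank C_0 − rank ∂_1 = 11 − 9 = 2, and the invariant factors of ∂_1 are all 1, so H_0 ≅ Z^2.

(K is a triangulation of the disjoint union of the circle S^1 and a wedge of 3 circles.)

H_0 ≅ Z^2.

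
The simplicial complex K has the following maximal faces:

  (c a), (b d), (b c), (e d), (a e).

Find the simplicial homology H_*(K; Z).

Order the vertices as a < b < c < d < e. Listing each simplex with vertices in this order, K has dimension 1 with simplices:

  0-simplices (5): a, b, c, d, e
  1-simplices (5): ac, ae, bc, bd, de

so the chain groups are C_0 ≅ Z^5, C_1 ≅ Z^5.

The boundary map ∂_1: C_1 → C_0 sends each edge [p,q] (with p < q) to q − p. For instance
  ∂ac = c − a.
As a 5×5 matrix over Z this has rank 4, with invariant factors (1,1,1,1).

Computing H_k = (kernel of ∂_k) / (image of ∂_{k+1}):

  H_0: rank C_0 − rank ∂_1 = 5 − 4 = 1, and the invariant factors of ∂_1 are all 1, so H_0 ≅ Z.
  H_1: rank ker ∂_1 − rank ∂_2 = (5 − 4) − 0 = 1, and there is no ∂_2, so H_1 ≅ Z.

H_0 ≅ Z,  H_1 ≅ Z.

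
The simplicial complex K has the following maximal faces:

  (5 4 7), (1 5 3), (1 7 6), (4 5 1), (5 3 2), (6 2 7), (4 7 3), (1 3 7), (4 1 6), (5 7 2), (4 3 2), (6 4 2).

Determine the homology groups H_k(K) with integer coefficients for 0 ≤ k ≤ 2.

Take the total order 1 < 2 < 3 < 4 < 5 < 6 < 7 on the vertex set. Then K (dimension 2) consists of the simplices:

  0-simplices (7): [1], [2], [3], [4], [5], [6], [7]
  1-simplices (18): [1,3], [1,4], [1,5], [1,6], [1,7], [2,3], [2,4], [2,5], [2,6], [2,7], [3,4], [3,5], [3,7], [4,5], [4,6], [4,7], [5,7], [6,7]
  2-simplices (12): [1,3,5], [1,3,7], [1,4,5], [1,4,6], [1,6,7], [2,3,4], [2,3,5], [2,4,6], [2,5,7], [2,6,7], [3,4,7], [4,5,7]

giving chain groups C_0 ≅ Z^7, C_1 ≅ Z^18, C_2 ≅ Z^12.

∂_1: C_1 → C_0 is given by ∂[p,q] = [q] − [p].
As a 7×18 matrix over Z this has rank 6, with invariant factors (1,1,1,1,1,1).

The boundary map ∂_2: C_2 → C_1 sends each 2-simplex [p,q,r] to [q,r] − [p,r] + [p,q]. For instance
  ∂[1,3,7] = [3,7] − [1,7] + [1,3],
  ∂[2,4,6] = [4,6] − [2,6] + [2,4].
This gives a 18×12 integer matrix of rank 12; reducing to Smith normal form yields diagonal entries (1,1,1,1,1,1,1,1,1,1,1,2).

Now H_k = ker ∂_k / im ∂_{k+1}, so:

  H_0: rank C_0 − rank ∂_1 = 7 − 6 = 1, and the invariant factors of ∂_1 are all 1, so H_0 ≅ Z.
  H_1: rank ker ∂_1 − rank ∂_2 = (18 − 6) − 12 = 0, and ∂_2 has invariant factor 2 > 1, so H_1 ≅ Z/2.
  H_2: rank ker ∂_2 − rank ∂_3 = (12 − 12) − 0 = 0, and there is no ∂_3, so H_2 ≅ 0.

(K is a triangulation of the real projective plane RP^2.)

H_0 = Z,  H_1 = Z/2,  H_2 = 0.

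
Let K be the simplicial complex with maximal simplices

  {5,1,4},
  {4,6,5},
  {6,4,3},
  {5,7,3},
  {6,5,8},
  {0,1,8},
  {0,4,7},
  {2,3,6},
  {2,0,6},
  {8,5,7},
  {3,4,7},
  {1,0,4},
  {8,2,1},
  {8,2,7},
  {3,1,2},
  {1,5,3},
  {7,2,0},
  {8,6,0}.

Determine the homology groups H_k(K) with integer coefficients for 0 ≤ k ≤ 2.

Fix the vertex order 0 < 1 < 2 < 3 < 4 < 5 < 6 < 7 < 8 and write every simplex with vertices in increasing order. Then dim K = 2 and the simplices of K are:

  0-simplices (9): [0], [1], [2], [3], [4], [5], [6], [7], [8]
  1-simplices (27): (27 of them)
  2-simplices (18): [0,1,4], [0,1,8], [0,2,6], [0,2,7], [0,4,7], [0,6,8], [1,2,3], [1,2,8], [1,3,5], [1,4,5], [2,3,6], [2,7,8], [3,4,6], [3,4,7], [3,5,7], [4,5,6], [5,6,8], [5,7,8]

so the chain groups are C_0 ≅ Z^9, C_1 ≅ Z^27, C_2 ≅ Z^18.

The boundary map ∂_1: C_1 → C_0 maps an edge to its endpoints' difference, ∂[p,q] = q − p. For instance
  ∂[7,8] = [8] − [7].
This gives a 9×27 integer matrix of rank 8; reducing to Smith normal form yields diagonal entries (1,1,1,1,1,1,1,1).

Boundary ∂_2: C_2 → C_1 maps a triangle to the signed sum of its edges. For instance
  ∂[0,6,8] = [6,8] − [0,8] + [0,6],
  ∂[5,7,8] = [7,8] − [5,8] + [5,7].
The 27×18 boundary matrix has rank 18 and Smith normal form diag(1,1,1,1,1,1,1,1,1,1,1,1,1,1,1,1,1,2).

From H_k ≅ ker(∂_k) / im(∂_{k+1}) we obtain:

  H_0: rank C_0 − rank ∂_1 = 9 − 8 = 1, and the invariant factors of ∂_1 are all 1, so H_0 = Z.
  H_1: rank ker ∂_1 − rank ∂_2 = (27 − 8) − 18 = 1, and ∂_2 has invariant factor 2 > 1, so H_1 = Z ⊕ Z/2.
  H_2: rank ker ∂_2 − rank ∂_3 = (18 − 18) − 0 = 0, and there is no ∂_3, so H_2 = 0.

(K is a triangulation of the Klein bottle.)

H_0 = Z,  H_1 = Z ⊕ Z/2,  H_2 = 0.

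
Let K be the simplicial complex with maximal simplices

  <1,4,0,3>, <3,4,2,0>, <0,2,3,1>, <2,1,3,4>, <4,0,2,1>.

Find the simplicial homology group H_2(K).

Take the total order 0 < 1 < 2 < 3 < 4 on the vertex set. Then K (dimension 3) consists of the simplices:

  0-simplices (5): [0], [1], [2], [3], [4]
  1-simplices (10): [0,1], [0,2], [0,3], [0,4], [1,2], [1,3], [1,4], [2,3], [2,4], [3,4]
  2-simplices (10): [0,1,2], [0,1,3], [0,1,4], [0,2,3], [0,2,4], [0,3,4], [1,2,3], [1,2,4], [1,3,4], [2,3,4]
  3-simplices (5): [0,1,2,3], [0,1,2,4], [0,1,3,4], [0,2,3,4], [1,2,3,4]

giving chain groups C_0 ≅ Z^5, C_1 ≅ Z^10, C_2 ≅ Z^10, C_3 ≅ Z^5.

Boundary ∂_1: C_1 → C_0 maps an edge to its endpoints' difference, ∂[p,q] = q − p.
This gives a 5×10 integer matrix of rank 4; reducing to Smith normal form yields diagonal entries (1,1,1,1).

Boundary ∂_2: C_2 → C_1 maps a triangle to the signed sum of its edges. For instance
  ∂[1,3,4] = [3,4] − [1,4] + [1,3],
  ∂[0,1,3] = [1,3] − [0,3] + [0,1].
This gives a 10×10 integer matrix of rank 6; reducing to Smith normal form yields diagonal entries (1,1,1,1,1,1).

The boundary map ∂_3: C_3 → C_2 sends each 3-simplex σ to the alternating sum Σ_i (−1)^i (σ with its i-th vertex removed). For instance
  ∂[0,1,2,4] = [1,2,4] − [0,2,4] + [0,1,4] − [0,1,2],
  ∂[0,1,2,3] = [1,2,3] − [0,2,3] + [0,1,3] − [0,1,2].
The resulting 10×5 matrix has rank 4, and its Smith normal form has invariant factors (1,1,1,1).

From H_k ≅ ker(∂_k) / im(∂_{k+1}) we obtain:

  H_2: rank ker ∂_2 − rank ∂_3 = (10 − 6) − 4 = 0, and the invariant factors of ∂_3 are all 1, so H_2 = 0.

H_2 = 0.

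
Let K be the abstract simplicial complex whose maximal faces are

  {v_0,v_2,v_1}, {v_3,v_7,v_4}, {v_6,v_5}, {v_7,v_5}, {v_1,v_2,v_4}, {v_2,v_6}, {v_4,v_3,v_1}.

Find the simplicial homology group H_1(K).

H_1 = Z.

Order the vertices as v_0 < v_1 < v_2 < v_3 < v_4 < v_5 < v_6 < v_7. Listing each simplex with vertices in this order, K has dimension 2 with simplices:

  0-simplices (8): [v_0], [v_1], [v_2], [v_3], [v_4], [v_5], [v_6], [v_7]
  1-simplices (12): [v_0,v_1], [v_0,v_2], [v_1,v_2], [v_1,v_3], [v_1,v_4], [v_2,v_4], [v_2,v_6], [v_3,v_4], [v_3,v_7], [v_4,v_7], [v_5,v_6], [v_5,v_7]
  2-simplices (4): [v_0,v_1,v_2], [v_1,v_2,v_4], [v_1,v_3,v_4], [v_3,v_4,v_7]

giving chain groups C_0 ≅ Z^8, C_1 ≅ Z^12, C_2 ≅ Z^4.

Boundary ∂_1: C_1 → C_0 sends each edge [p,q] (with p < q) to q − p. For instance
  ∂[v_2,v_4] = [v_4] − [v_2].
The 8×12 boundary matrix has rank 7 and Smith normal form diag(1,1,1,1,1,1,1).

∂_2: C_2 → C_1 maps a triangle to the signed sum of its edges. For instance
  ∂[v_1,v_3,v_4] = [v_3,v_4] − [v_1,v_4] + [v_1,v_3],
  ∂[v_1,v_2,v_4] = [v_2,v_4] − [v_1,v_4] + [v_1,v_2].
This gives a 12×4 integer matrix of rank 4; reducing to Smith normal form yields diagonal entries (1,1,1,1).

From H_k ≅ ker(∂_k) / im(∂_{k+1}) we obtain:

  H_1: rank ker ∂_1 − rank ∂_2 = (12 − 7) − 4 = 1, and the invariant factors of ∂_2 are all 1, so H_1 = Z.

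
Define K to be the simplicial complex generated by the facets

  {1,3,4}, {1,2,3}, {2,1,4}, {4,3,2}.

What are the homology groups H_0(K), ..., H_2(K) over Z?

Order the vertices as 1 < 2 < 3 < 4. Listing each simplex with vertices in this order, K has dimension 2 with simplices:

  0-simplices (4): [1], [2], [3], [4]
  1-simplices (6): [1,2], [1,3], [1,4], [2,3], [2,4], [3,4]
  2-simplices (4): [1,2,3], [1,2,4], [1,3,4], [2,3,4]

so the chain groups are C_0 ≅ Z^4, C_1 ≅ Z^6, C_2 ≅ Z^4.

Boundary ∂_1: C_1 → C_0 is given by ∂[p,q] = [q] − [p]. For instance
  ∂[1,4] = [4] − [1].
The 4×6 boundary matrix has rank 3 and Smith normal form diag(1,1,1).

Boundary ∂_2: C_2 → C_1 sends each 2-simplex [p,q,r] to [q,r] − [p,r] + [p,q]. For instance
  ∂[1,2,3] = [2,3] − [1,3] + [1,2],
  ∂[1,2,4] = [2,4] − [1,4] + [1,2].
The 6×4 boundary matrix has rank 3 and Smith normal form diag(1,1,1).

Computing H_k = (kernel of ∂_k) / (image of ∂_{k+1}):

  H_0: rank C_0 − rank ∂_1 = 4 − 3 = 1, and the invariant factors of ∂_1 are all 1, so H_0 = Z.
  H_1: rank ker ∂_1 − rank ∂_2 = (6 − 3) − 3 = 0, and the invariant factors of ∂_2 are all 1, so H_1 = 0.
  H_2: rank ker ∂_2 − rank ∂_3 = (4 − 3) − 0 = 1, and there is no ∂_3, so H_2 = Z.

As a check, the Euler characteristic is 4 − 6 + 4 = 2, which agrees with 1 − 0 + 1 = 2.
(K is a triangulation of the 2-sphere S^2.)

H_0 ≅ Z,  H_1 = 0,  H_2 ≅ Z.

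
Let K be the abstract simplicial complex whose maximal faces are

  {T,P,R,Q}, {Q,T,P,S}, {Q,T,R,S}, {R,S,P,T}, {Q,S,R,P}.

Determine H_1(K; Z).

H_1 = 0.

We work with the vertex ordering P < Q < R < S < T. The simplices of K, each written with vertices in increasing order, are:

  0-simplices (5): P, Q, R, S, T
  1-simplices (10): PQ, PR, PS, PT, QR, QS, QT, RS, RT, ST
  2-simplices (10): PQR, PQS, PQT, PRS, PRT, PST, QRS, QRT, QST, RST
  3-simplices (5): PQRS, PQRT, PQST, PRST, QRST

Hence C_0 ≅ Z^5, C_1 ≅ Z^10, C_2 ≅ Z^10, C_3 ≅ Z^5.

∂_1: C_1 → C_0 sends each edge [p,q] (with p < q) to q − p.
This gives a 5×10 integer matrix of rank 4; reducing to Smith normal form yields diagonal entries (1,1,1,1).

Boundary ∂_2: C_2 → C_1 maps a triangle to the signed sum of its edges. For instance
  ∂QST = ST − QT + QS,
  ∂PRT = RT − PT + PR.
As a 10×10 matrix over Z this has rank 6, with invariant factors (1,1,1,1,1,1).

The boundary map ∂_3: C_3 → C_2 sends each 3-simplex σ to the alternating sum Σ_i (−1)^i (σ with its i-th vertex removed). For instance
  ∂PQRS = QRS − PRS + PQS − PQR,
  ∂PRST = RST − PST + PRT − PRS.
This gives a 10×5 integer matrix of rank 4; reducing to Smith normal form yields diagonal entries (1,1,1,1).

Computing H_k = (kernel of ∂_k) / (image of ∂_{k+1}):

  H_1: rank ker ∂_1 − rank ∂_2 = (10 − 4) − 6 = 0, and the invariant factors of ∂_2 are all 1, so H_1 = 0.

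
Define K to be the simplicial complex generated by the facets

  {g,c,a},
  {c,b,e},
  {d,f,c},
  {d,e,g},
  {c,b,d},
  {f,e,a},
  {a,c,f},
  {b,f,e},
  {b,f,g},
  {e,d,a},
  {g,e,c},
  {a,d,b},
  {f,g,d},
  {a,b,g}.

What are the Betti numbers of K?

Fix the vertex order a < b < c < d < e < f < g and write every simplex with vertices in increasing order. Then dim K = 2 and the simplices of K are:

  0-simplices (7): a, b, c, d, e, f, g
  1-simplices (21): ab, ac, ad, ae, af, ag, bc, bd, be, bf, bg, cd, ce, cf, cg, de, df, dg, ef, eg, fg
  2-simplices (14): abd, abg, acf, acg, ade, aef, bcd, bce, bef, bfg, cdf, ceg, deg, dfg

so the chain groups are C_0 ≅ Z^7, C_1 ≅ Z^21, C_2 ≅ Z^14.

The boundary map ∂_1: C_1 → C_0 sends each edge [p,q] (with p < q) to q − p. For instance
  ∂be = e − b.
The resulting 7×21 matrix has rank 6, and its Smith normal form has invariant factors (1,1,1,1,1,1).

Boundary ∂_2: C_2 → C_1 sends each 2-simplex [p,q,r] to [q,r] − [p,r] + [p,q]. For instance
  ∂aef = ef − af + ae,
  ∂acf = cf − af + ac.
As a 21×14 matrix over Z this has rank 13, with invariant factors (1,1,1,1,1,1,1,1,1,1,1,1,1).

Computing H_k = (kernel of ∂_k) / (image of ∂_{k+1}):

  H_0: rank C_0 − rank ∂_1 = 7 − 6 = 1, and the invariant factors of ∂_1 are all 1, so H_0 = Z.
  H_1: rank ker ∂_1 − rank ∂_2 = (21 − 6) − 13 = 2, and the invariant factors of ∂_2 are all 1, so H_1 = Z^2.
  H_2: rank ker ∂_2 − rank ∂_3 = (14 − 13) − 0 = 1, and there is no ∂_3, so H_2 = Z.

As a check, the Euler characteristic is 7 − 21 + 14 = 0, which agrees with 1 − 2 + 1 = 0.

Hence the Betti numbers are b_0 = 1, b_1 = 2, b_2 = 1.

b_0 = 1, b_1 = 2, b_2 = 1.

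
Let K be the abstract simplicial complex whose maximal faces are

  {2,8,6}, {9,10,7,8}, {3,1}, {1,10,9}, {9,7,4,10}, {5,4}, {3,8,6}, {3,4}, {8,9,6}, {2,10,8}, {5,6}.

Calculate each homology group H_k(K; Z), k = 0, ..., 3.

H_0 = Z,  H_1 = Z^3,  H_2 = 0,  H_3 = 0.

Fix the vertex order 1 < 2 < 3 < 4 < 5 < 6 < 7 < 8 < 9 < 10 and write every simplex with vertices in increasing order. Then dim K = 3 and the simplices of K are:

  0-simplices (10): [1], [2], [3], [4], [5], [6], [7], [8], [9], [10]
  1-simplices (22): [1,3], [1,9], [1,10], [2,6], [2,8], [2,10], [3,4], [3,6], [3,8], [4,5], [4,7], [4,9], [4,10], [5,6], [6,8], [6,9], [7,8], [7,9], [7,10], [8,9], [8,10], [9,10]
  2-simplices (12): [1,9,10], [2,6,8], [2,8,10], [3,6,8], [4,7,9], [4,7,10], [4,9,10], [6,8,9], [7,8,9], [7,8,10], [7,9,10], [8,9,10]
  3-simplices (2): [4,7,9,10], [7,8,9,10]

giving chain groups C_0 ≅ Z^10, C_1 ≅ Z^22, C_2 ≅ Z^12, C_3 ≅ Z^2.

∂_1: C_1 → C_0 sends each edge [p,q] (with p < q) to q − p.
As a 10×22 matrix over Z this has rank 9, with invariant factors (1,1,1,1,1,1,1,1,1).

∂_2: C_2 → C_1 maps a triangle to the signed sum of its edges. For instance
  ∂[3,6,8] = [6,8] − [3,8] + [3,6],
  ∂[4,9,10] = [9,10] − [4,10] + [4,9].
This gives a 22×12 integer matrix of rank 10; reducing to Smith normal form yields diagonal entries (1,1,1,1,1,1,1,1,1,1).

∂_3: C_3 → C_2 sends each 3-simplex σ to the alternating sum Σ_i (−1)^i (σ with its i-th vertex removed). For instance
  ∂[4,7,9,10] = [7,9,10] − [4,9,10] + [4,7,10] − [4,7,9],
  ∂[7,8,9,10] = [8,9,10] − [7,9,10] + [7,8,10] − [7,8,9].
As a 12×2 matrix over Z this has rank 2, with invariant factors (1,1).

Now H_k = ker ∂_k / im ∂_{k+1}, so:

  H_0: rank C_0 − rank ∂_1 = 10 − 9 = 1, and the invariant factors of ∂_1 are all 1, so H_0 = Z.
  H_1: rank ker ∂_1 − rank ∂_2 = (22 − 9) − 10 = 3, and the invariant factors of ∂_2 are all 1, so H_1 = Z^3.
  H_2: rank ker ∂_2 − rank ∂_3 = (12 − 10) − 2 = 0, and the invariant factors of ∂_3 are all 1, so H_2 = 0.
  H_3: rank ker ∂_3 − rank ∂_4 = (2 − 2) − 0 = 0, and there is no ∂_4, so H_3 = 0.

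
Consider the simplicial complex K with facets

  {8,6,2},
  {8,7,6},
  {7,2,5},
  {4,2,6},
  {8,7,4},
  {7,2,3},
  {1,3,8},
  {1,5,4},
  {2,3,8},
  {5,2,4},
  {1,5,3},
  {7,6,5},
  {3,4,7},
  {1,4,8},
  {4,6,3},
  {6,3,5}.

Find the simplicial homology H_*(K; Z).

H_0 = Z,  H_1 = Z^2,  H_2 = Z.

Order the vertices as 1 < 2 < 3 < 4 < 5 < 6 < 7 < 8. Listing each simplex with vertices in this order, K has dimension 2 with simplices:

  0-simplices (8): [1], [2], [3], [4], [5], [6], [7], [8]
  1-simplices (24): (24 of them)
  2-simplices (16): [1,3,5], [1,3,8], [1,4,5], [1,4,8], [2,3,7], [2,3,8], [2,4,5], [2,4,6], [2,5,7], [2,6,8], [3,4,6], [3,4,7], [3,5,6], [4,7,8], [5,6,7], [6,7,8]

Hence C_0 ≅ Z^8, C_1 ≅ Z^24, C_2 ≅ Z^16.

∂_1: C_1 → C_0 maps an edge to its endpoints' difference, ∂[p,q] = q − p. For instance
  ∂[1,4] = [4] − [1].
The 8×24 boundary matrix has rank 7 and Smith normal form diag(1,1,1,1,1,1,1).

Boundary ∂_2: C_2 → C_1 sends each 2-simplex [p,q,r] to [q,r] − [p,r] + [p,q]. For instance
  ∂[4,7,8] = [7,8] − [4,8] + [4,7],
  ∂[3,4,6] = [4,6] − [3,6] + [3,4].
The resulting 24×16 matrix has rank 15, and its Smith normal form has invariant factors (1,1,1,1,1,1,1,1,1,1,1,1,1,1,1).

From H_k ≅ ker(∂_k) / im(∂_{k+1}) we obtain:

  H_0: rank C_0 − rank ∂_1 = 8 − 7 = 1, and the invariant factors of ∂_1 are all 1, so H_0 = Z.
  H_1: rank ker ∂_1 − rank ∂_2 = (24 − 7) − 15 = 2, and the invariant factors of ∂_2 are all 1, so H_1 = Z^2.
  H_2: rank ker ∂_2 − rank ∂_3 = (16 − 15) − 0 = 1, and there is no ∂_3, so H_2 = Z.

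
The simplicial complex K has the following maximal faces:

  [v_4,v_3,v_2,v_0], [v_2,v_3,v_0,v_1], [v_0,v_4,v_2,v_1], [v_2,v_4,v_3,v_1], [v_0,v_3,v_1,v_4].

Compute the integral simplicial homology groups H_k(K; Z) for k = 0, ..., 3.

Order the vertices as v_0 < v_1 < v_2 < v_3 < v_4. Listing each simplex with vertices in this order, K has dimension 3 with simplices:

  0-simplices (5): [v_0], [v_1], [v_2], [v_3], [v_4]
  1-simplices (10): [v_0,v_1], [v_0,v_2], [v_0,v_3], [v_0,v_4], [v_1,v_2], [v_1,v_3], [v_1,v_4], [v_2,v_3], [v_2,v_4], [v_3,v_4]
  2-simplices (10): [v_0,v_1,v_2], [v_0,v_1,v_3], [v_0,v_1,v_4], [v_0,v_2,v_3], [v_0,v_2,v_4], [v_0,v_3,v_4], [v_1,v_2,v_3], [v_1,v_2,v_4], [v_1,v_3,v_4], [v_2,v_3,v_4]
  3-simplices (5): [v_0,v_1,v_2,v_3], [v_0,v_1,v_2,v_4], [v_0,v_1,v_3,v_4], [v_0,v_2,v_3,v_4], [v_1,v_2,v_3,v_4]

giving chain groups C_0 ≅ Z^5, C_1 ≅ Z^10, C_2 ≅ Z^10, C_3 ≅ Z^5.

Boundary ∂_1: C_1 → C_0 sends each edge [p,q] (with p < q) to q − p.
This gives a 5×10 integer matrix of rank 4; reducing to Smith normal form yields diagonal entries (1,1,1,1).

∂_2: C_2 → C_1 sends each 2-simplex [p,q,r] to [q,r] − [p,r] + [p,q]. For instance
  ∂[v_2,v_3,v_4] = [v_3,v_4] − [v_2,v_4] + [v_2,v_3],
  ∂[v_0,v_2,v_3] = [v_2,v_3] − [v_0,v_3] + [v_0,v_2].
The resulting 10×10 matrix has rank 6, and its Smith normal form has invariant factors (1,1,1,1,1,1).

The boundary map ∂_3: C_3 → C_2 sends each 3-simplex σ to the alternating sum Σ_i (−1)^i (σ with its i-th vertex removed). For instance
  ∂[v_0,v_1,v_2,v_3] = [v_1,v_2,v_3] − [v_0,v_2,v_3] + [v_0,v_1,v_3] − [v_0,v_1,v_2],
  ∂[v_0,v_2,v_3,v_4] = [v_2,v_3,v_4] − [v_0,v_3,v_4] + [v_0,v_2,v_4] − [v_0,v_2,v_3].
The 10×5 boundary matrix has rank 4 and Smith normal form diag(1,1,1,1).

Now H_k = ker ∂_k / im ∂_{k+1}, so:

  H_0: rank C_0 − rank ∂_1 = 5 − 4 = 1, and the invariant factors of ∂_1 are all 1, so H_0 ≅ Z.
  H_1: rank ker ∂_1 − rank ∂_2 = (10 − 4) − 6 = 0, and the invariant factors of ∂_2 are all 1, so H_1 ≅ 0.
  H_2: rank ker ∂_2 − rank ∂_3 = (10 − 6) − 4 = 0, and the invariant factors of ∂_3 are all 1, so H_2 ≅ 0.
  H_3: rank ker ∂_3 − rank ∂_4 = (5 − 4) − 0 = 1, and there is no ∂_4, so H_3 ≅ Z.

As a check, the Euler characteristic is 5 − 10 + 10 − 5 = 0, which agrees with 1 − 0 + 0 − 1 = 0.

H_0 ≅ Z,  H_1 = 0,  H_2 = 0,  H_3 ≅ Z.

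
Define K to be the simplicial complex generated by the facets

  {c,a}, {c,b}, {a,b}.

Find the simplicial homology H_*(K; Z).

H_0 = Z,  H_1 = Z.

Fix the vertex order a < b < c and write every simplex with vertices in increasing order. Then dim K = 1 and the simplices of K are:

  0-simplices (3): a, b, c
  1-simplices (3): ab, ac, bc

Hence C_0 ≅ Z^3, C_1 ≅ Z^3.

Boundary ∂_1: C_1 → C_0 sends each edge [p,q] (with p < q) to q − p. For instance
  ∂bc = c − b.
As a 3×3 matrix over Z this has rank 2, with invariant factors (1,1).

From H_k ≅ ker(∂_k) / im(∂_{k+1}) we obtain:

  H_0: rank C_0 − rank ∂_1 = 3 − 2 = 1, and the invariant factors of ∂_1 are all 1, so H_0 = Z.
  H_1: rank ker ∂_1 − rank ∂_2 = (3 − 2) − 0 = 1, and there is no ∂_2, so H_1 = Z.

As a check, the Euler characteristic is 3 − 3 = 0, which agrees with 1 − 1 = 0.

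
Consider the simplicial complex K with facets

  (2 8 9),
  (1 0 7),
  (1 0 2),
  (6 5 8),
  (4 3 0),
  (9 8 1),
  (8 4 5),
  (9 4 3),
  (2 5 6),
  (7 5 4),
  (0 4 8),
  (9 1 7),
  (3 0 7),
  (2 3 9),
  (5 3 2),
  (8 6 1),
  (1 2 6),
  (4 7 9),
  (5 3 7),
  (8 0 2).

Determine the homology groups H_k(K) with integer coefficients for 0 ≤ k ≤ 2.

H_0 = Z,  H_1 = Z ⊕ Z_2,  H_2 = 0.

Fix the vertex order 0 < 1 < 2 < 3 < 4 < 5 < 6 < 7 < 8 < 9 and write every simplex with vertices in increasing order. Then dim K = 2 and the simplices of K are:

  0-simplices (10): [0], [1], [2], [3], [4], [5], [6], [7], [8], [9]
  1-simplices (30): (30 of them)
  2-simplices (20): (20 of them)

so the chain groups are C_0 ≅ Z^10, C_1 ≅ Z^30, C_2 ≅ Z^20.

The boundary map ∂_1: C_1 → C_0 maps an edge to its endpoints' difference, ∂[p,q] = q − p. For instance
  ∂[0,1] = [1] − [0].
This gives a 10×30 integer matrix of rank 9; reducing to Smith normal form yields diagonal entries (1,1,1,1,1,1,1,1,1).

Boundary ∂_2: C_2 → C_1 sends each 2-simplex [p,q,r] to [q,r] − [p,r] + [p,q]. For instance
  ∂[1,2,6] = [2,6] − [1,6] + [1,2],
  ∂[0,1,2] = [1,2] − [0,2] + [0,1].
As a 30×20 matrix over Z this has rank 20, with invariant factors (1,1,1,1,1,1,1,1,1,1,1,1,1,1,1,1,1,1,1,2).

Computing H_k = (kernel of ∂_k) / (image of ∂_{k+1}):

  H_0: rank C_0 − rank ∂_1 = 10 − 9 = 1, and the invariant factors of ∂_1 are all 1, so H_0 = Z.
  H_1: rank ker ∂_1 − rank ∂_2 = (30 − 9) − 20 = 1, and ∂_2 has invariant factor 2 > 1, so H_1 = Z ⊕ Z_2.
  H_2: rank ker ∂_2 − rank ∂_3 = (20 − 20) − 0 = 0, and there is no ∂_3, so H_2 = 0.

(K is a triangulation of the Klein bottle.)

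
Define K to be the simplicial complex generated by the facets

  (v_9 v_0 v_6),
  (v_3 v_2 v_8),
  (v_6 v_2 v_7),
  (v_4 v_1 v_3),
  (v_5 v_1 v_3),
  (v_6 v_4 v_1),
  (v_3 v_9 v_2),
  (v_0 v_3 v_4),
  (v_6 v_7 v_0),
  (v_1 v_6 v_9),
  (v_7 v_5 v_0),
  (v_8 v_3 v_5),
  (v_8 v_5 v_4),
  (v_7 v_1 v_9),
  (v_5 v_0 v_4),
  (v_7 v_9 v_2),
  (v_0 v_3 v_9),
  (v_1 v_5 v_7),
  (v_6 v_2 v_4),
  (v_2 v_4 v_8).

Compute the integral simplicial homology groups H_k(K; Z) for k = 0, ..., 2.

H_0 = Z,  H_1 = Z ⊕ Z/2,  H_2 = 0.

Take the total order v_0 < v_1 < v_2 < v_3 < v_4 < v_5 < v_6 < v_7 < v_8 < v_9 on the vertex set. Then K (dimension 2) consists of the simplices:

  0-simplices (10): [v_0], [v_1], [v_2], [v_3], [v_4], [v_5], [v_6], [v_7], [v_8], [v_9]
  1-simplices (30): (30 of them)
  2-simplices (20): (20 of them)

so the chain groups are C_0 ≅ Z^10, C_1 ≅ Z^30, C_2 ≅ Z^20.

∂_1: C_1 → C_0 is given by ∂[p,q] = [q] − [p]. For instance
  ∂[v_5,v_8] = [v_8] − [v_5].
The 10×30 boundary matrix has rank 9 and Smith normal form diag(1,1,1,1,1,1,1,1,1).

The boundary map ∂_2: C_2 → C_1 maps a triangle to the signed sum of its edges. For instance
  ∂[v_1,v_5,v_7] = [v_5,v_7] − [v_1,v_7] + [v_1,v_5],
  ∂[v_2,v_6,v_7] = [v_6,v_7] − [v_2,v_7] + [v_2,v_6].
This gives a 30×20 integer matrix of rank 20; reducing to Smith normal form yields diagonal entries (1,1,1,1,1,1,1,1,1,1,1,1,1,1,1,1,1,1,1,2).

Now H_k = ker ∂_k / im ∂_{k+1}, so:

  H_0: rank C_0 − rank ∂_1 = 10 − 9 = 1, and the invariant factors of ∂_1 are all 1, so H_0 = Z.
  H_1: rank ker ∂_1 − rank ∂_2 = (30 − 9) − 20 = 1, and ∂_2 has invariant factor 2 > 1, so H_1 = Z ⊕ Z/2.
  H_2: rank ker ∂_2 − rank ∂_3 = (20 − 20) − 0 = 0, and there is no ∂_3, so H_2 = 0.

(K is a triangulation of the Klein bottle.)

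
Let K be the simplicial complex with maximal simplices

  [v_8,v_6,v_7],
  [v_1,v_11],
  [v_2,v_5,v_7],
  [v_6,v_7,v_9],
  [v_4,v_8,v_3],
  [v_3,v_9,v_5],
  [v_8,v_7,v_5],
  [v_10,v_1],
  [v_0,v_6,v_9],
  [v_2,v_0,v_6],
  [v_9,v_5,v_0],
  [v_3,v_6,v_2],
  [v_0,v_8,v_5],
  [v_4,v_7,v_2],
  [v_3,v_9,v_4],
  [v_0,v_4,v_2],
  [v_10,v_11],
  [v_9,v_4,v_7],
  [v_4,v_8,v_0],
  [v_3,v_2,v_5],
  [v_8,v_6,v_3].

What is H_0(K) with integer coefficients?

Take the total order v_0 < v_1 < v_2 < v_3 < v_4 < v_5 < v_6 < v_7 < v_8 < v_9 < v_10 < v_11 on the vertex set. Then K (dimension 2) consists of the simplices:

  0-simplices (12): [v_0], [v_1], [v_2], [v_3], [v_4], [v_5], [v_6], [v_7], [v_8], [v_9], [v_10], [v_11]
  1-simplices (30): (30 of them)
  2-simplices (18): (18 of them)

so the chain groups are C_0 ≅ Z^12, C_1 ≅ Z^30, C_2 ≅ Z^18.

∂_1: C_1 → C_0 is given by ∂[p,q] = [q] − [p]. For instance
  ∂[v_2,v_3] = [v_3] − [v_2].
The resulting 12×30 matrix has rank 10, and its Smith normal form has invariant factors (1,1,1,1,1,1,1,1,1,1).

∂_2: C_2 → C_1 sends each 2-simplex [p,q,r] to [q,r] − [p,r] + [p,q]. For instance
  ∂[v_5,v_7,v_8] = [v_7,v_8] − [v_5,v_8] + [v_5,v_7],
  ∂[v_3,v_6,v_8] = [v_6,v_8] − [v_3,v_8] + [v_3,v_6].
This gives a 30×18 integer matrix of rank 17; reducing to Smith normal form yields diagonal entries (1,1,1,1,1,1,1,1,1,1,1,1,1,1,1,1,1).

From H_k ≅ ker(∂_k) / im(∂_{k+1}) we obtain:

  H_0: rank C_0 − rank ∂_1 = 12 − 10 = 2, and the invariant factors of ∂_1 are all 1, so H_0 ≅ Z^2.

H_0 ≅ Z^2.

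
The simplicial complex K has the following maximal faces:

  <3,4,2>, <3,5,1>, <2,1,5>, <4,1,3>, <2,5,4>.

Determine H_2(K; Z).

Take the total order 1 < 2 < 3 < 4 < 5 on the vertex set. Then K (dimension 2) consists of the simplices:

  0-simplices (5): [1], [2], [3], [4], [5]
  1-simplices (10): [1,2], [1,3], [1,4], [1,5], [2,3], [2,4], [2,5], [3,4], [3,5], [4,5]
  2-simplices (5): [1,2,5], [1,3,4], [1,3,5], [2,3,4], [2,4,5]

giving chain groups C_0 ≅ Z^5, C_1 ≅ Z^10, C_2 ≅ Z^5.

The boundary map ∂_1: C_1 → C_0 maps an edge to its endpoints' difference, ∂[p,q] = q − p. For instance
  ∂[2,4] = [4] − [2].
The 5×10 boundary matrix has rank 4 and Smith normal form diag(1,1,1,1).

∂_2: C_2 → C_1 acts by ∂[p,q,r] = [q,r] − [p,r] + [p,q]. For instance
  ∂[1,2,5] = [2,5] − [1,5] + [1,2],
  ∂[1,3,5] = [3,5] − [1,5] + [1,3].
The resulting 10×5 matrix has rank 5, and its Smith normal form has invariant factors (1,1,1,1,1).

Now H_k = ker ∂_k / im ∂_{k+1}, so:

  H_2: rank ker ∂_2 − rank ∂_3 = (5 − 5) − 0 = 0, and there is no ∂_3, so H_2 ≅ 0.

(K is a triangulation of the Möbius band.)

H_2 = 0.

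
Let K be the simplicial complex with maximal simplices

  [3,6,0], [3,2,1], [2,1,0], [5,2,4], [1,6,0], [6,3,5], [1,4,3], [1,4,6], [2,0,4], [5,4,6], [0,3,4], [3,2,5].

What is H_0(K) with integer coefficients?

H_0 = Z.

Take the total order 0 < 1 < 2 < 3 < 4 < 5 < 6 on the vertex set. Then K (dimension 2) consists of the simplices:

  0-simplices (7): [0], [1], [2], [3], [4], [5], [6]
  1-simplices (18): [0,1], [0,2], [0,3], [0,4], [0,6], [1,2], [1,3], [1,4], [1,6], [2,3], [2,4], [2,5], [3,4], [3,5], [3,6], [4,5], [4,6], [5,6]
  2-simplices (12): [0,1,2], [0,1,6], [0,2,4], [0,3,4], [0,3,6], [1,2,3], [1,3,4], [1,4,6], [2,3,5], [2,4,5], [3,5,6], [4,5,6]

giving chain groups C_0 ≅ Z^7, C_1 ≅ Z^18, C_2 ≅ Z^12.

∂_1: C_1 → C_0 sends each edge [p,q] (with p < q) to q − p.
The resulting 7×18 matrix has rank 6, and its Smith normal form has invariant factors (1,1,1,1,1,1).

The boundary map ∂_2: C_2 → C_1 maps a triangle to the signed sum of its edges. For instance
  ∂[2,3,5] = [3,5] − [2,5] + [2,3],
  ∂[0,1,2] = [1,2] − [0,2] + [0,1].
The resulting 18×12 matrix has rank 12, and its Smith normal form has invariant factors (1,1,1,1,1,1,1,1,1,1,1,2).

Reading off H_k = ker ∂_k / im ∂_{k+1}:

  H_0: rank C_0 − rank ∂_1 = 7 − 6 = 1, and the invariant factors of ∂_1 are all 1, so H_0 = Z.

(K is a triangulation of the real projective plane RP^2.)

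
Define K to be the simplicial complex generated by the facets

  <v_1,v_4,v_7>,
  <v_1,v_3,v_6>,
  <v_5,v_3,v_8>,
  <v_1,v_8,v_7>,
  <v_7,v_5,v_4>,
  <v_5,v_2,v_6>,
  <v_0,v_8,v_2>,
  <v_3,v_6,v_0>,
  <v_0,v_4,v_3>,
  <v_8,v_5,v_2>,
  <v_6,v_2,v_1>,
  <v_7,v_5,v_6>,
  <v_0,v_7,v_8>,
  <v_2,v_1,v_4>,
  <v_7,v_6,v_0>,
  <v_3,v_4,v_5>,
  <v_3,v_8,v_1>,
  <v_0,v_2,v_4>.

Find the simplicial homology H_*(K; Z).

H_0 ≅ Z,  H_1 ≅ Z^2,  H_2 ≅ Z.

Fix the vertex order v_0 < v_1 < v_2 < v_3 < v_4 < v_5 < v_6 < v_7 < v_8 and write every simplex with vertices in increasing order. Then dim K = 2 and the simplices of K are:

  0-simplices (9): [v_0], [v_1], [v_2], [v_3], [v_4], [v_5], [v_6], [v_7], [v_8]
  1-simplices (27): (27 of them)
  2-simplices (18): (18 of them)

giving chain groups C_0 ≅ Z^9, C_1 ≅ Z^27, C_2 ≅ Z^18.

The boundary map ∂_1: C_1 → C_0 maps an edge to its endpoints' difference, ∂[p,q] = q − p. For instance
  ∂[v_0,v_3] = [v_3] − [v_0].
As a 9×27 matrix over Z this has rank 8, with invariant factors (1,1,1,1,1,1,1,1).

Boundary ∂_2: C_2 → C_1 sends each 2-simplex [p,q,r] to [q,r] − [p,r] + [p,q]. For instance
  ∂[v_1,v_3,v_8] = [v_3,v_8] − [v_1,v_8] + [v_1,v_3],
  ∂[v_4,v_5,v_7] = [v_5,v_7] − [v_4,v_7] + [v_4,v_5].
The resulting 27×18 matrix has rank 17, and its Smith normal form has invariant factors (1,1,1,1,1,1,1,1,1,1,1,1,1,1,1,1,1).

Now H_k = ker ∂_k / im ∂_{k+1}, so:

  H_0: rank C_0 − rank ∂_1 = 9 − 8 = 1, and the invariant factors of ∂_1 are all 1, so H_0 = Z.
  H_1: rank ker ∂_1 − rank ∂_2 = (27 − 8) − 17 = 2, and the invariant factors of ∂_2 are all 1, so H_1 = Z^2.
  H_2: rank ker ∂_2 − rank ∂_3 = (18 − 17) − 0 = 1, and there is no ∂_3, so H_2 = Z.

As a check, the Euler characteristic is 9 − 27 + 18 = 0, which agrees with 1 − 2 + 1 = 0.
(K is a triangulation of the torus T^2.)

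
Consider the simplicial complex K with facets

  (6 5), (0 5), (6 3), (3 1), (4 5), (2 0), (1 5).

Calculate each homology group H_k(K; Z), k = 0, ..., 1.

H_0 ≅ Z,  H_1 ≅ Z.

Order the vertices as 0 < 1 < 2 < 3 < 4 < 5 < 6. Listing each simplex with vertices in this order, K has dimension 1 with simplices:

  0-simplices (7): [0], [1], [2], [3], [4], [5], [6]
  1-simplices (7): [0,2], [0,5], [1,3], [1,5], [3,6], [4,5], [5,6]

Hence C_0 ≅ Z^7, C_1 ≅ Z^7.

Boundary ∂_1: C_1 → C_0 sends each edge [p,q] (with p < q) to q − p. For instance
  ∂[0,5] = [5] − [0].
The resulting 7×7 matrix has rank 6, and its Smith normal form has invariant factors (1,1,1,1,1,1).

Computing H_k = (kernel of ∂_k) / (image of ∂_{k+1}):

  H_0: rank C_0 − rank ∂_1 = 7 − 6 = 1, and the invariant factors of ∂_1 are all 1, so H_0 ≅ Z.
  H_1: rank ker ∂_1 − rank ∂_2 = (7 − 6) − 0 = 1, and there is no ∂_2, so H_1 ≅ Z.

As a check, the Euler characteristic is 7 − 7 = 0, which agrees with 1 − 1 = 0.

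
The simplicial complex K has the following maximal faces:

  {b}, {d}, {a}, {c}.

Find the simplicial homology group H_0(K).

H_0 = Z^4.

K has 4 vertices.
rank ∂_0 = 0, rank ∂_1 = 0 ⇒ b_0 = 4 − 0 − 0 = 4. So H_0 ≅ Z^4.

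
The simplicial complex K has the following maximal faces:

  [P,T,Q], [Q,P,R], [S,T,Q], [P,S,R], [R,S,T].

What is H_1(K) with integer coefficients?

H_1 = Z.

We work with the vertex ordering P < Q < R < S < T. The simplices of K, each written with vertices in increasing order, are:

  0-simplices (5): P, Q, R, S, T
  1-simplices (10): PQ, PR, PS, PT, QR, QS, QT, RS, RT, ST
  2-simplices (5): PQR, PQT, PRS, QST, RST

so the chain groups are C_0 ≅ Z^5, C_1 ≅ Z^10, C_2 ≅ Z^5.

∂_1: C_1 → C_0 sends each edge [p,q] (with p < q) to q − p.
This gives a 5×10 integer matrix of rank 4; reducing to Smith normal form yields diagonal entries (1,1,1,1).

∂_2: C_2 → C_1 sends each 2-simplex [p,q,r] to [q,r] − [p,r] + [p,q]. For instance
  ∂QST = ST − QT + QS,
  ∂PQR = QR − PR + PQ.
As a 10×5 matrix over Z this has rank 5, with invariant factors (1,1,1,1,1).

Now H_k = ker ∂_k / im ∂_{k+1}, so:

  H_1: rank ker ∂_1 − rank ∂_2 = (10 − 4) − 5 = 1, and the invariant factors of ∂_2 are all 1, so H_1 = Z.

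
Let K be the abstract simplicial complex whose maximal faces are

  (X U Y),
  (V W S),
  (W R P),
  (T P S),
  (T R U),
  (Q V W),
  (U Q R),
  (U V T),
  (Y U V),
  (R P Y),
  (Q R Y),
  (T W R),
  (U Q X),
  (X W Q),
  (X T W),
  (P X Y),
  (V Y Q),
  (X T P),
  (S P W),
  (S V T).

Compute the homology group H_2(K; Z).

We work with the vertex ordering P < Q < R < S < T < U < V < W < X < Y. The simplices of K, each written with vertices in increasing order, are:

  0-simplices (10): P, Q, R, S, T, U, V, W, X, Y
  1-simplices (30): PR, PS, PT, PW, PX, PY, QR, QU, QV, QW, QX, QY, RT, RU, RW, RY, ST, SV, SW, TU, TV, TW, TX, UV, UX, UY, VW, VY, WX, XY
  2-simplices (20): PRW, PRY, PST, PSW, PTX, PXY, QRU, QRY, QUX, QVW, QVY, QWX, RTU, RTW, STV, SVW, TUV, TWX, UVY, UXY

giving chain groups C_0 ≅ Z^10, C_1 ≅ Z^30, C_2 ≅ Z^20.

The boundary map ∂_1: C_1 → C_0 sends each edge [p,q] (with p < q) to q − p.
The resulting 10×30 matrix has rank 9, and its Smith normal form has invariant factors (1,1,1,1,1,1,1,1,1).

Boundary ∂_2: C_2 → C_1 acts by ∂[p,q,r] = [q,r] − [p,r] + [p,q]. For instance
  ∂QUX = UX − QX + QU,
  ∂QVW = VW − QW + QV.
As a 30×20 matrix over Z this has rank 20, with invariant factors (1,1,1,1,1,1,1,1,1,1,1,1,1,1,1,1,1,1,1,2).

Computing H_k = (kernel of ∂_k) / (image of ∂_{k+1}):

  H_2: rank ker ∂_2 − rank ∂_3 = (20 − 20) − 0 = 0, and there is no ∂_3, so H_2 = 0.

H_2 = 0.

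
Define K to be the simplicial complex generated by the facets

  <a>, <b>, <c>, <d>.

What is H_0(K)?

H_0 = Z^4.

Order the vertices as a < b < c < d. Listing each simplex with vertices in this order, K has dimension 0 with simplices:

  0-simplices (4): a, b, c, d

giving chain groups C_0 ≅ Z^4.

Now H_k = ker ∂_k / im ∂_{k+1}, so:

  H_0: rank C_0 − rank ∂_1 = 4 − 0 = 4, and there is no ∂_1, so H_0 = Z^4.

(K is a triangulation of a set of 4 points.)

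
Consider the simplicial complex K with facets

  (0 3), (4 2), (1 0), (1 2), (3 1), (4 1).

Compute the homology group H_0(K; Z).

K has 5 vertices, 6 edges.
rank ∂_0 = 0, rank ∂_1 = 4 ⇒ b_0 = 5 − 0 − 4 = 1; all invariant factors of ∂_1 are 1 so no torsion. So H_0 ≅ Z.

H_0 ≅ Z.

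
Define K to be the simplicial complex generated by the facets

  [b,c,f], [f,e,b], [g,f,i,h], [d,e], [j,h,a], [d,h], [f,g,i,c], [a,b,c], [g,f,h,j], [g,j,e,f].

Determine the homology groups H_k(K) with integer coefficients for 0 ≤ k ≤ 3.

H_0 = Z,  H_1 = Z^2,  H_2 = 0,  H_3 = 0.

Fix the vertex order a < b < c < d < e < f < g < h < i < j and write every simplex with vertices in increasing order. Then dim K = 3 and the simplices of K are:

  0-simplices (10): a, b, c, d, e, f, g, h, i, j
  1-simplices (24): ab, ac, ah, aj, bc, be, bf, cf, cg, ci, de, dh, ef, eg, ej, fg, fh, fi, fj, gh, gi, gj, hi, hj
  2-simplices (17): abc, ahj, bcf, bef, cfg, cfi, cgi, efg, efj, egj, fgh, fgi, fgj, fhi, fhj, ghi, ghj
  3-simplices (4): cfgi, efgj, fghi, fghj

Hence C_0 ≅ Z^10, C_1 ≅ Z^24, C_2 ≅ Z^17, C_3 ≅ Z^4.

∂_1: C_1 → C_0 is given by ∂[p,q] = [q] − [p]. For instance
  ∂cg = g − c.
This gives a 10×24 integer matrix of rank 9; reducing to Smith normal form yields diagonal entries (1,1,1,1,1,1,1,1,1).

∂_2: C_2 → C_1 sends each 2-simplex [p,q,r] to [q,r] − [p,r] + [p,q]. For instance
  ∂cfg = fg − cg + cf,
  ∂bef = ef − bf + be.
This gives a 24×17 integer matrix of rank 13; reducing to Smith normal form yields diagonal entries (1,1,1,1,1,1,1,1,1,1,1,1,1).

∂_3: C_3 → C_2 sends each 3-simplex σ to the alternating sum Σ_i (−1)^i (σ with its i-th vertex removed). For instance
  ∂fghj = ghj − fhj + fgj − fgh,
  ∂cfgi = fgi − cgi + cfi − cfg.
This gives a 17×4 integer matrix of rank 4; reducing to Smith normal form yields diagonal entries (1,1,1,1).

Reading off H_k = ker ∂_k / im ∂_{k+1}:

  H_0: rank C_0 − rank ∂_1 = 10 − 9 = 1, and the invariant factors of ∂_1 are all 1, so H_0 ≅ Z.
  H_1: rank ker ∂_1 − rank ∂_2 = (24 − 9) − 13 = 2, and the invariant factors of ∂_2 are all 1, so H_1 ≅ Z^2.
  H_2: rank ker ∂_2 − rank ∂_3 = (17 − 13) − 4 = 0, and the invariant factors of ∂_3 are all 1, so H_2 ≅ 0.
  H_3: rank ker ∂_3 − rank ∂_4 = (4 − 4) − 0 = 0, and there is no ∂_4, so H_3 ≅ 0.

As a check, the Euler characteristic is 10 − 24 + 17 − 4 = -1, which agrees with 1 − 2 + 0 − 0 = -1.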